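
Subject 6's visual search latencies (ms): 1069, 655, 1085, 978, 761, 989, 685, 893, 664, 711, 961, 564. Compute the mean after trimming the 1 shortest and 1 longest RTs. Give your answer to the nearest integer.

837 ms

Sorted: 564, 655, 664, 685, 711, 761, 893, 961, 978, 989, 1069, 1085
Drop lowest 1 (564) and highest 1 (1085)
Remaining (n=10): Σ = 8366, mean = 8366/10 = 836.600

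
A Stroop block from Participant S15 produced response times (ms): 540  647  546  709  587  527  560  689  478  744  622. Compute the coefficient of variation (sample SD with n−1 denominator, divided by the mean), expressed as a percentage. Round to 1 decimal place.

n = 11, Σ = 6649, M = 604.4545
Σ(x−M)² = 71510.727; s = √(71510.727/10) = 84.5640
CV = 84.5640 / 604.4545 = 0.13990 = 13.990%

14.0%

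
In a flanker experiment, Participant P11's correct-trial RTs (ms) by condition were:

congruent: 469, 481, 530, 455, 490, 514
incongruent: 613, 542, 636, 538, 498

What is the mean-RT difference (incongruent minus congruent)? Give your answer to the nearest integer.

M(congruent) = 2939/6 = 489.833
M(incongruent) = 2827/5 = 565.400
Difference = 565.400 − 489.833 = 75.567 ms

76 ms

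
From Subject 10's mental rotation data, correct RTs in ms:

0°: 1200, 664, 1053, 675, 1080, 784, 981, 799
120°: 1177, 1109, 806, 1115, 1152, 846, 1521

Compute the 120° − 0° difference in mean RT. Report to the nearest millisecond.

M(0°) = 7236/8 = 904.500
M(120°) = 7726/7 = 1103.714
Difference = 1103.714 − 904.500 = 199.214 ms

199 ms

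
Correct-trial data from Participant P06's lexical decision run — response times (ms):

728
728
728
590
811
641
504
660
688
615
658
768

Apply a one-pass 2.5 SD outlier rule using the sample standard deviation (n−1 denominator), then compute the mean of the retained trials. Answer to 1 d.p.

676.6 ms

n = 12, ΣRT = 8119, M = 676.583
Σ(x−M)² = 77446.92; s = √(77446.92/11) = 83.908
Cutoffs: 676.583 ± 2.5·83.908 → [466.8, 886.4]
No RTs fall outside the cutoffs; all 12 retained. Mean = 8119/12 = 676.583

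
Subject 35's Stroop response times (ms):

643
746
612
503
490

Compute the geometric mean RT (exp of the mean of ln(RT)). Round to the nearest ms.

591 ms

ln(RT): 6.4661, 6.6147, 6.4167, 6.2206, 6.1944
Mean ln(RT) = 31.9126/5 = 6.38252
Geometric mean = exp(6.38252) = 591.42 ms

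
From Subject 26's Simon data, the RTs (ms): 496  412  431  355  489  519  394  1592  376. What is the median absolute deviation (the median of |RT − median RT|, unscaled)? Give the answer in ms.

58 ms

Sorted: 355, 376, 394, 412, 431, 489, 496, 519, 1592 → median = 431
|x − 431|: 65, 19, 0, 76, 58, 88, 37, 1161, 55
Sorted deviations: 0, 19, 37, 55, 58, 65, 76, 88, 1161 → MAD = 58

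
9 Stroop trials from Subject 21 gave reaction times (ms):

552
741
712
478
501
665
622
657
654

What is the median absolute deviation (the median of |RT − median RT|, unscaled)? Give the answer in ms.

Sorted: 478, 501, 552, 622, 654, 657, 665, 712, 741 → median = 654
|x − 654|: 102, 87, 58, 176, 153, 11, 32, 3, 0
Sorted deviations: 0, 3, 11, 32, 58, 87, 102, 153, 176 → MAD = 58

58 ms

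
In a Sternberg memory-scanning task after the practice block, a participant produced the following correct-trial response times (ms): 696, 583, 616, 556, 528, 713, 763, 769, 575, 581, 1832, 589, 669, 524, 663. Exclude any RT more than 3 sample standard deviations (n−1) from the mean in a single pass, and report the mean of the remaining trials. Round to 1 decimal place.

630.4 ms

n = 15, ΣRT = 10657, M = 710.467
Σ(x−M)² = 1435173.73; s = √(1435173.73/14) = 320.176
Cutoffs: 710.467 ± 3·320.176 → [-250.1, 1671.0]
Outside: 1832 → excluded.
Retained (n=14): Σ = 8825, mean = 8825/14 = 630.357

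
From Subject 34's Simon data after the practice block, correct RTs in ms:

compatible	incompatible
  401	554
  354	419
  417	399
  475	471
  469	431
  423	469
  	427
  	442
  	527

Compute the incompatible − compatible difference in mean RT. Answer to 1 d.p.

M(compatible) = 2539/6 = 423.167
M(incompatible) = 4139/9 = 459.889
Difference = 459.889 − 423.167 = 36.722 ms

36.7 ms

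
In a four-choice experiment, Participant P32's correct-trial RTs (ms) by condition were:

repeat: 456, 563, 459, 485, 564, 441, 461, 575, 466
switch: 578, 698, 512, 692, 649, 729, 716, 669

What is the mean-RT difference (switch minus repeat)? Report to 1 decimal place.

M(repeat) = 4470/9 = 496.667
M(switch) = 5243/8 = 655.375
Difference = 655.375 − 496.667 = 158.708 ms

158.7 ms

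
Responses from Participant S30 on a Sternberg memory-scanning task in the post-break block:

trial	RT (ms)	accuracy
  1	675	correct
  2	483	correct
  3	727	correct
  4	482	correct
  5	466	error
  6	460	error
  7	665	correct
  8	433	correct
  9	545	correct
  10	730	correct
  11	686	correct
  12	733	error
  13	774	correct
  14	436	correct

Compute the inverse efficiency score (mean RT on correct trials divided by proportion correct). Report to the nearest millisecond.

Correct trials (n=11): 675, 483, 727, 482, 665, 433, 545, 730, 686, 774, 436
Mean correct RT = 6636/11 = 603.2727 ms
Proportion correct = 11/14
IES = 603.2727 / (11/14) = 767.802 ms

768 ms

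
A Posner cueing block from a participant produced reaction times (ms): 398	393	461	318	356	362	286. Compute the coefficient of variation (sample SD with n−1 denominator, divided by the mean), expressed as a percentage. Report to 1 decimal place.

15.5%

n = 7, Σ = 2574, M = 367.7143
Σ(x−M)² = 19577.429; s = √(19577.429/6) = 57.1218
CV = 57.1218 / 367.7143 = 0.15534 = 15.534%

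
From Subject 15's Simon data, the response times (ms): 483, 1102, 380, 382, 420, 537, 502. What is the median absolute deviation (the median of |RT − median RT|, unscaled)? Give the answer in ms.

63 ms

Sorted: 380, 382, 420, 483, 502, 537, 1102 → median = 483
|x − 483|: 0, 619, 103, 101, 63, 54, 19
Sorted deviations: 0, 19, 54, 63, 101, 103, 619 → MAD = 63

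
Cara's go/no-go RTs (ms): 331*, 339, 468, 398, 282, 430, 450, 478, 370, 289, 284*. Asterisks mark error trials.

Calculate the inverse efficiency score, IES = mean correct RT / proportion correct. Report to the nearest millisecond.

Correct trials (n=9): 339, 468, 398, 282, 430, 450, 478, 370, 289
Mean correct RT = 3504/9 = 389.3333 ms
Proportion correct = 9/11
IES = 389.3333 / (9/11) = 475.852 ms

476 ms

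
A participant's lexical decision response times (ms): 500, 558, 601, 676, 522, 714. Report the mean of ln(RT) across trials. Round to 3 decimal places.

6.380

ln(RT): 6.2146, 6.3244, 6.3986, 6.5162, 6.2577, 6.5709
Σ ln(RT) = 38.2823
Mean = 38.2823/6 = 6.38038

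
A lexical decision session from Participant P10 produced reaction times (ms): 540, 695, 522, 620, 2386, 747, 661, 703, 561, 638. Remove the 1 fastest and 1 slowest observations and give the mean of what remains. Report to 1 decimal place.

645.6 ms

Sorted: 522, 540, 561, 620, 638, 661, 695, 703, 747, 2386
Drop lowest 1 (522) and highest 1 (2386)
Remaining (n=8): Σ = 5165, mean = 5165/8 = 645.625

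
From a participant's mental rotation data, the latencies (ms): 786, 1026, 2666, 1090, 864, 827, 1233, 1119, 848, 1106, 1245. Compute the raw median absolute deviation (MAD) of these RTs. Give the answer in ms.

Sorted: 786, 827, 848, 864, 1026, 1090, 1106, 1119, 1233, 1245, 2666 → median = 1090
|x − 1090|: 304, 64, 1576, 0, 226, 263, 143, 29, 242, 16, 155
Sorted deviations: 0, 16, 29, 64, 143, 155, 226, 242, 263, 304, 1576 → MAD = 155

155 ms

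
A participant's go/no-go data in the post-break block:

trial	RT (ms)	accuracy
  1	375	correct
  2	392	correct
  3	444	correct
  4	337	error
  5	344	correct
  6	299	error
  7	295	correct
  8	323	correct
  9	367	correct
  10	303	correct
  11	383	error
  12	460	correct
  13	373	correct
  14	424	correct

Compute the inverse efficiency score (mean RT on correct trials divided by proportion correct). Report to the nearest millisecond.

474 ms

Correct trials (n=11): 375, 392, 444, 344, 295, 323, 367, 303, 460, 373, 424
Mean correct RT = 4100/11 = 372.7273 ms
Proportion correct = 11/14
IES = 372.7273 / (11/14) = 474.380 ms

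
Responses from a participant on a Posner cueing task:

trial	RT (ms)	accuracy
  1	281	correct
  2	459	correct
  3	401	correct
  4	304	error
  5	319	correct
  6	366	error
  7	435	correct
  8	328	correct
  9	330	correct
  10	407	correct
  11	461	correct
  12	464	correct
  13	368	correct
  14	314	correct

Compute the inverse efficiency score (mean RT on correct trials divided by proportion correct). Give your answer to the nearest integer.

Correct trials (n=12): 281, 459, 401, 319, 435, 328, 330, 407, 461, 464, 368, 314
Mean correct RT = 4567/12 = 380.5833 ms
Proportion correct = 12/14
IES = 380.5833 / (12/14) = 444.014 ms

444 ms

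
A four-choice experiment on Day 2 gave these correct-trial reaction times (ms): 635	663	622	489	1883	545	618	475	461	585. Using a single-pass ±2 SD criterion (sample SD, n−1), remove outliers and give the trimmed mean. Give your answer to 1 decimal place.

565.9 ms

n = 10, ΣRT = 6976, M = 697.600
Σ(x−M)² = 1607350.40; s = √(1607350.40/9) = 422.604
Cutoffs: 697.600 ± 2·422.604 → [-147.6, 1542.8]
Outside: 1883 → excluded.
Retained (n=9): Σ = 5093, mean = 5093/9 = 565.889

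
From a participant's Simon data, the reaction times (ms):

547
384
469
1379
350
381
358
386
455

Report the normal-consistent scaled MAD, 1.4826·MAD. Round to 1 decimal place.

Sorted: 350, 358, 381, 384, 386, 455, 469, 547, 1379 → median = 386
|x − 386| sorted: 0, 2, 5, 28, 36, 69, 83, 161, 993 → MAD = 36
Robust SD ≈ 1.4826 × 36 = 53.374

53.4 ms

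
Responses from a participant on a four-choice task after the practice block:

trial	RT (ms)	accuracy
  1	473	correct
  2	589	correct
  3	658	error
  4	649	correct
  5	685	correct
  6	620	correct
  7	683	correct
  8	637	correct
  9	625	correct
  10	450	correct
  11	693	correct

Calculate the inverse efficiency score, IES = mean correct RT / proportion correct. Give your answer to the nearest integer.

Correct trials (n=10): 473, 589, 649, 685, 620, 683, 637, 625, 450, 693
Mean correct RT = 6104/10 = 610.4000 ms
Proportion correct = 10/11
IES = 610.4000 / (10/11) = 671.440 ms

671 ms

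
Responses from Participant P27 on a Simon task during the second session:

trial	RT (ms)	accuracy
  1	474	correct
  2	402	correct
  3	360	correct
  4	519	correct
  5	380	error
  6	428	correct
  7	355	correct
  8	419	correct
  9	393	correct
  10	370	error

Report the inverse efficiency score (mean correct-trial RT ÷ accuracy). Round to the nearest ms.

523 ms

Correct trials (n=8): 474, 402, 360, 519, 428, 355, 419, 393
Mean correct RT = 3350/8 = 418.7500 ms
Proportion correct = 8/10
IES = 418.7500 / (8/10) = 523.438 ms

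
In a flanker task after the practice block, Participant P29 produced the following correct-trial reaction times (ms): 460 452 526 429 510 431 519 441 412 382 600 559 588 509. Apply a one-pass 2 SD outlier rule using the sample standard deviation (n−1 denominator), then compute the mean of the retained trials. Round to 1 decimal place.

487.0 ms

n = 14, ΣRT = 6818, M = 487.000
Σ(x−M)² = 58932.00; s = √(58932.00/13) = 67.329
Cutoffs: 487.000 ± 2·67.329 → [352.3, 621.7]
No RTs fall outside the cutoffs; all 14 retained. Mean = 6818/14 = 487.000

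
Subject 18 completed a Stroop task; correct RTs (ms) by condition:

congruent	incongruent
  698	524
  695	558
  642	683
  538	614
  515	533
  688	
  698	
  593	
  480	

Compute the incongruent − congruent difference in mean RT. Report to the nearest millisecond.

M(congruent) = 5547/9 = 616.333
M(incongruent) = 2912/5 = 582.400
Difference = 582.400 − 616.333 = -33.933 ms

-34 ms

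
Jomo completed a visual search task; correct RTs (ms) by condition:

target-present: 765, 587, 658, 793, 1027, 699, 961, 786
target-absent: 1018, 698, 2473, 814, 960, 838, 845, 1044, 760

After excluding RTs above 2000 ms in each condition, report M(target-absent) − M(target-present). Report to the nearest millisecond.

target-absent: exclude 2473
M(target-present) = 6276/8 = 784.500
M(target-absent) = 6977/8 = 872.125
Difference = 872.125 − 784.500 = 87.625 ms

88 ms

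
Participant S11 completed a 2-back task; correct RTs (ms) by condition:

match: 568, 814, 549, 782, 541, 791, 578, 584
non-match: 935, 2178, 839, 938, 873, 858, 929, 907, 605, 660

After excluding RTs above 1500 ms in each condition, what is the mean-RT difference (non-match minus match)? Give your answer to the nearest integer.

187 ms

non-match: exclude 2178
M(match) = 5207/8 = 650.875
M(non-match) = 7544/9 = 838.222
Difference = 838.222 − 650.875 = 187.347 ms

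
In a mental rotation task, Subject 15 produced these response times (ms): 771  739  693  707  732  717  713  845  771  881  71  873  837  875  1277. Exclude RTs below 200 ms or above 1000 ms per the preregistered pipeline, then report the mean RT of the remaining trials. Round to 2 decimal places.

Excluded: 71, 1277
Retained (n=13): Σ = 10154
Mean = 10154/13 = 781.0769

781.08 ms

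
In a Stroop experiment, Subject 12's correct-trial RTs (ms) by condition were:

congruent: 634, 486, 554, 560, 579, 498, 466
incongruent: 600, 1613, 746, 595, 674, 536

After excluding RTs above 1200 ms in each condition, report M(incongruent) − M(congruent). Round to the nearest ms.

incongruent: exclude 1613
M(congruent) = 3777/7 = 539.571
M(incongruent) = 3151/5 = 630.200
Difference = 630.200 − 539.571 = 90.629 ms

91 ms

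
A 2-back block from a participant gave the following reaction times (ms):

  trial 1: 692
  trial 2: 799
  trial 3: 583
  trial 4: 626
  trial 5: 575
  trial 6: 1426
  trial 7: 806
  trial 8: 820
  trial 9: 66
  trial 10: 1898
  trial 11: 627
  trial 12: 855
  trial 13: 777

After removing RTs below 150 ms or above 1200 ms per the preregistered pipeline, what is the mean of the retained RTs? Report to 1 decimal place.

716.0 ms

Excluded: 66, 1426, 1898
Retained (n=10): Σ = 7160
Mean = 7160/10 = 716.0000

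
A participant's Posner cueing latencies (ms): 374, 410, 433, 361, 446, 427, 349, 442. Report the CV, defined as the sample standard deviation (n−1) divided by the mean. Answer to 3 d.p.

n = 8, Σ = 3242, M = 405.2500
Σ(x−M)² = 10375.500; s = √(10375.500/7) = 38.4995
CV = 38.4995 / 405.2500 = 0.09500

0.095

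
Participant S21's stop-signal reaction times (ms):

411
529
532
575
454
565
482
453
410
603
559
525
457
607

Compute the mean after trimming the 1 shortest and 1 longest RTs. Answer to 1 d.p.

Sorted: 410, 411, 453, 454, 457, 482, 525, 529, 532, 559, 565, 575, 603, 607
Drop lowest 1 (410) and highest 1 (607)
Remaining (n=12): Σ = 6145, mean = 6145/12 = 512.083

512.1 ms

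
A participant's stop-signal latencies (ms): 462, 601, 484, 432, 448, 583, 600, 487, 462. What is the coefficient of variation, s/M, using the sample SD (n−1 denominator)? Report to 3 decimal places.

n = 9, Σ = 4559, M = 506.5556
Σ(x−M)² = 37344.222; s = √(37344.222/8) = 68.3230
CV = 68.3230 / 506.5556 = 0.13488

0.135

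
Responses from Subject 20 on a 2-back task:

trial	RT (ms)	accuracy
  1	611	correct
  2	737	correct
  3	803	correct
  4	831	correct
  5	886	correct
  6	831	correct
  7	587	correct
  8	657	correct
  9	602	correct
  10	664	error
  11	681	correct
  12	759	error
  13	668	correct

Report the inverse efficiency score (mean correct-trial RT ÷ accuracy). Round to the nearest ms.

848 ms

Correct trials (n=11): 611, 737, 803, 831, 886, 831, 587, 657, 602, 681, 668
Mean correct RT = 7894/11 = 717.6364 ms
Proportion correct = 11/13
IES = 717.6364 / (11/13) = 848.116 ms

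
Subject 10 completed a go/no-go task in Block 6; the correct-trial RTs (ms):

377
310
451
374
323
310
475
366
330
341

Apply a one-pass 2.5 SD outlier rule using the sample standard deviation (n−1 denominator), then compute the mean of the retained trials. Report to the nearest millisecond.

n = 10, ΣRT = 3657, M = 365.700
Σ(x−M)² = 29332.10; s = √(29332.10/9) = 57.089
Cutoffs: 365.700 ± 2.5·57.089 → [223.0, 508.4]
No RTs fall outside the cutoffs; all 10 retained. Mean = 3657/10 = 365.700

366 ms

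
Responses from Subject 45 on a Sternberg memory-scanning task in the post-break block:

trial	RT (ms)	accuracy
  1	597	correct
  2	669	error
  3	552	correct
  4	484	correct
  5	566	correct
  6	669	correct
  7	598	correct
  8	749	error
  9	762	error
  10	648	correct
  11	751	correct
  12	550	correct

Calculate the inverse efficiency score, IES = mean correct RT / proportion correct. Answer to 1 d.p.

802.2 ms

Correct trials (n=9): 597, 552, 484, 566, 669, 598, 648, 751, 550
Mean correct RT = 5415/9 = 601.6667 ms
Proportion correct = 9/12
IES = 601.6667 / (9/12) = 802.222 ms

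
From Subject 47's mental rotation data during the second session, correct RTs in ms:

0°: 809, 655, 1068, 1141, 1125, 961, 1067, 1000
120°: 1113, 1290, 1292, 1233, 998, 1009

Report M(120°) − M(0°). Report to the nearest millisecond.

178 ms

M(0°) = 7826/8 = 978.250
M(120°) = 6935/6 = 1155.833
Difference = 1155.833 − 978.250 = 177.583 ms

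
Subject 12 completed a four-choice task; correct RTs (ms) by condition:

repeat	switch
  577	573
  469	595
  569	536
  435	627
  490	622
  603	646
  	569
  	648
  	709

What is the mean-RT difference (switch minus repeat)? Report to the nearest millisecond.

90 ms

M(repeat) = 3143/6 = 523.833
M(switch) = 5525/9 = 613.889
Difference = 613.889 − 523.833 = 90.056 ms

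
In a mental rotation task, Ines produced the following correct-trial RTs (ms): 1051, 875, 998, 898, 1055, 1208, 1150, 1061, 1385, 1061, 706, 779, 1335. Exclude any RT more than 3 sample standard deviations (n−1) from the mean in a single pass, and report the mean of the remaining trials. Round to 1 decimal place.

1043.2 ms

n = 13, ΣRT = 13562, M = 1043.231
Σ(x−M)² = 476296.31; s = √(476296.31/12) = 199.227
Cutoffs: 1043.231 ± 3·199.227 → [445.6, 1640.9]
No RTs fall outside the cutoffs; all 13 retained. Mean = 13562/13 = 1043.231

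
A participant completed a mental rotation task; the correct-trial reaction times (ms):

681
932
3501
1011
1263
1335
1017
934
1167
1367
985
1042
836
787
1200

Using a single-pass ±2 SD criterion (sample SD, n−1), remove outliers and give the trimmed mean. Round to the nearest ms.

n = 15, ΣRT = 18058, M = 1203.867
Σ(x−M)² = 6200953.73; s = √(6200953.73/14) = 665.526
Cutoffs: 1203.867 ± 2·665.526 → [-127.2, 2534.9]
Outside: 3501 → excluded.
Retained (n=14): Σ = 14557, mean = 14557/14 = 1039.786

1040 ms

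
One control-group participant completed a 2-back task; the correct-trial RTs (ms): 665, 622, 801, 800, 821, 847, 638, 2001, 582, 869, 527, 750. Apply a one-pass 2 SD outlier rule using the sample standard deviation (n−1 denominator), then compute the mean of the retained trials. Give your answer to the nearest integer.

n = 12, ΣRT = 9923, M = 826.917
Σ(x−M)² = 1641824.92; s = √(1641824.92/11) = 386.338
Cutoffs: 826.917 ± 2·386.338 → [54.2, 1599.6]
Outside: 2001 → excluded.
Retained (n=11): Σ = 7922, mean = 7922/11 = 720.182

720 ms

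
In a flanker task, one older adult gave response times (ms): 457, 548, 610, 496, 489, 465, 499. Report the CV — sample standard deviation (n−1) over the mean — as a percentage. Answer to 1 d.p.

n = 7, Σ = 3564, M = 509.1429
Σ(x−M)² = 17030.857; s = √(17030.857/6) = 53.2774
CV = 53.2774 / 509.1429 = 0.10464 = 10.464%

10.5%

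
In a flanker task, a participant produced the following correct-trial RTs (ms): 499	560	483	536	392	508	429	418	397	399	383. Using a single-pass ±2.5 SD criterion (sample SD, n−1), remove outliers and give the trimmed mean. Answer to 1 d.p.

n = 11, ΣRT = 5004, M = 454.909
Σ(x−M)² = 40812.91; s = √(40812.91/10) = 63.885
Cutoffs: 454.909 ± 2.5·63.885 → [295.2, 614.6]
No RTs fall outside the cutoffs; all 11 retained. Mean = 5004/11 = 454.909

454.9 ms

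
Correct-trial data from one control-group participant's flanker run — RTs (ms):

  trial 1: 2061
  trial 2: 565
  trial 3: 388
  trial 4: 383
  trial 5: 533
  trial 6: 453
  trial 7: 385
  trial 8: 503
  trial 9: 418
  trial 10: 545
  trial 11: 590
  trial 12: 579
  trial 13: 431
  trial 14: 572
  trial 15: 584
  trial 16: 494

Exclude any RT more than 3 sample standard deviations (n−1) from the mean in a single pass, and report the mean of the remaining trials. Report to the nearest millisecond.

n = 16, ΣRT = 9484, M = 592.750
Σ(x−M)² = 2386197.00; s = √(2386197.00/15) = 398.848
Cutoffs: 592.750 ± 3·398.848 → [-603.8, 1789.3]
Outside: 2061 → excluded.
Retained (n=15): Σ = 7423, mean = 7423/15 = 494.867

495 ms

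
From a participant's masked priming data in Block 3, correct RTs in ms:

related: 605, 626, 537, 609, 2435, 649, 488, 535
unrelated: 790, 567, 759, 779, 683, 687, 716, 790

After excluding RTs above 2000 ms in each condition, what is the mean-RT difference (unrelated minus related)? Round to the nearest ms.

related: exclude 2435
M(related) = 4049/7 = 578.429
M(unrelated) = 5771/8 = 721.375
Difference = 721.375 − 578.429 = 142.946 ms

143 ms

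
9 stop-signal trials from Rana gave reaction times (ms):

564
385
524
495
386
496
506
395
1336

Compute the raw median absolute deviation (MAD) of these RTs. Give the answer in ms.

68 ms

Sorted: 385, 386, 395, 495, 496, 506, 524, 564, 1336 → median = 496
|x − 496|: 68, 111, 28, 1, 110, 0, 10, 101, 840
Sorted deviations: 0, 1, 10, 28, 68, 101, 110, 111, 840 → MAD = 68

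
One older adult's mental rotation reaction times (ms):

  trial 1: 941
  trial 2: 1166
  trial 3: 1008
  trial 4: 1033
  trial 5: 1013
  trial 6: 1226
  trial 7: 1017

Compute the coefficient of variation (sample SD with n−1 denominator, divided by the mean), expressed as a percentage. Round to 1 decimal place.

9.5%

n = 7, Σ = 7404, M = 1057.7143
Σ(x−M)² = 60407.429; s = √(60407.429/6) = 100.3389
CV = 100.3389 / 1057.7143 = 0.09486 = 9.486%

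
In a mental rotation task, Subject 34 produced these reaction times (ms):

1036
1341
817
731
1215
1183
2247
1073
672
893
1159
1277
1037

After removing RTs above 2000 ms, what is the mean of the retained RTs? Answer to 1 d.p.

1036.2 ms

Excluded: 2247
Retained (n=12): Σ = 12434
Mean = 12434/12 = 1036.1667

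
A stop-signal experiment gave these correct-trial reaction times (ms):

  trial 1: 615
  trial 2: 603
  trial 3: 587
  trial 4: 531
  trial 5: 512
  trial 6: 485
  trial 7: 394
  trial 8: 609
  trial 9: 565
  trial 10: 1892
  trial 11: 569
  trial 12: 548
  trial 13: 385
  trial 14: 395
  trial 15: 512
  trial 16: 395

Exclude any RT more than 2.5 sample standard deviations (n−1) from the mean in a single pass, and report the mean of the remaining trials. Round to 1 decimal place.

513.7 ms

n = 16, ΣRT = 9597, M = 599.812
Σ(x−M)² = 1880822.44; s = √(1880822.44/15) = 354.102
Cutoffs: 599.812 ± 2.5·354.102 → [-285.4, 1485.1]
Outside: 1892 → excluded.
Retained (n=15): Σ = 7705, mean = 7705/15 = 513.667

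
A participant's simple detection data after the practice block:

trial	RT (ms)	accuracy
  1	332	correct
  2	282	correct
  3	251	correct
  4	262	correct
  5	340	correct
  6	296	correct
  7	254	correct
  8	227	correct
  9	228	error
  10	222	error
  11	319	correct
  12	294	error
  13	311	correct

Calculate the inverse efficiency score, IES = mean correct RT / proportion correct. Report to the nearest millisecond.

374 ms

Correct trials (n=10): 332, 282, 251, 262, 340, 296, 254, 227, 319, 311
Mean correct RT = 2874/10 = 287.4000 ms
Proportion correct = 10/13
IES = 287.4000 / (10/13) = 373.620 ms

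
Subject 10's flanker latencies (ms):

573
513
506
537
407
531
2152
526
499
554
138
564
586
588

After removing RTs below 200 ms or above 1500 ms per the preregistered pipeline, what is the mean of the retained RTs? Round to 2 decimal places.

Excluded: 138, 2152
Retained (n=12): Σ = 6384
Mean = 6384/12 = 532.0000

532.00 ms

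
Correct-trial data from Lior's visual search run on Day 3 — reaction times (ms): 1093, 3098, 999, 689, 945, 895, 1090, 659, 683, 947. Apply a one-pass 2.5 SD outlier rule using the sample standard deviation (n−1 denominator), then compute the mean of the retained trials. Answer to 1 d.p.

888.9 ms

n = 10, ΣRT = 11098, M = 1109.800
Σ(x−M)² = 4628143.60; s = √(4628143.60/9) = 717.104
Cutoffs: 1109.800 ± 2.5·717.104 → [-683.0, 2902.6]
Outside: 3098 → excluded.
Retained (n=9): Σ = 8000, mean = 8000/9 = 888.889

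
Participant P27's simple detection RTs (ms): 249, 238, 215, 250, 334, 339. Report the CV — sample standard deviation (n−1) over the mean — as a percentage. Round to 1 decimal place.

n = 6, Σ = 1625, M = 270.8333
Σ(x−M)² = 13742.833; s = √(13742.833/5) = 52.4268
CV = 52.4268 / 270.8333 = 0.19358 = 19.358%

19.4%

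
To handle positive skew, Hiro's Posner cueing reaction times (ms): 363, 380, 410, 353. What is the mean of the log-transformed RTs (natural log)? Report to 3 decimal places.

ln(RT): 5.8944, 5.9402, 6.0162, 5.8665
Σ ln(RT) = 23.7172
Mean = 23.7172/4 = 5.92930

5.929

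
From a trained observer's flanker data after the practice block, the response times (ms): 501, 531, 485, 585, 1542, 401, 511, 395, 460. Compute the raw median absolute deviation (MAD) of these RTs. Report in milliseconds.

Sorted: 395, 401, 460, 485, 501, 511, 531, 585, 1542 → median = 501
|x − 501|: 0, 30, 16, 84, 1041, 100, 10, 106, 41
Sorted deviations: 0, 10, 16, 30, 41, 84, 100, 106, 1041 → MAD = 41

41 ms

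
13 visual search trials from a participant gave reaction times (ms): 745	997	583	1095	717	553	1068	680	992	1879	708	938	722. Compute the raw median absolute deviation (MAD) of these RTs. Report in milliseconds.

192 ms

Sorted: 553, 583, 680, 708, 717, 722, 745, 938, 992, 997, 1068, 1095, 1879 → median = 745
|x − 745|: 0, 252, 162, 350, 28, 192, 323, 65, 247, 1134, 37, 193, 23
Sorted deviations: 0, 23, 28, 37, 65, 162, 192, 193, 247, 252, 323, 350, 1134 → MAD = 192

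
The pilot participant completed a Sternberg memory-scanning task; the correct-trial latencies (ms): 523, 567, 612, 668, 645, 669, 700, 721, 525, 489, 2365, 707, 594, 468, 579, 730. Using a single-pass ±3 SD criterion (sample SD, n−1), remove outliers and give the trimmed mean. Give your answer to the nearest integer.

n = 16, ΣRT = 11562, M = 722.625
Σ(x−M)² = 2982043.75; s = √(2982043.75/15) = 445.873
Cutoffs: 722.625 ± 3·445.873 → [-615.0, 2060.2]
Outside: 2365 → excluded.
Retained (n=15): Σ = 9197, mean = 9197/15 = 613.133

613 ms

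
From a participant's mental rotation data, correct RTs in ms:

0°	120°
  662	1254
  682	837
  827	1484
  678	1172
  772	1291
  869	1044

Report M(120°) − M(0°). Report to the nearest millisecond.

M(0°) = 4490/6 = 748.333
M(120°) = 7082/6 = 1180.333
Difference = 1180.333 − 748.333 = 432.000 ms

432 ms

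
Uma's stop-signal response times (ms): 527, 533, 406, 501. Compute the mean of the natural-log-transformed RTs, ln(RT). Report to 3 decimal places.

6.192

ln(RT): 6.2672, 6.2785, 6.0064, 6.2166
Σ ln(RT) = 24.7687
Mean = 24.7687/4 = 6.19217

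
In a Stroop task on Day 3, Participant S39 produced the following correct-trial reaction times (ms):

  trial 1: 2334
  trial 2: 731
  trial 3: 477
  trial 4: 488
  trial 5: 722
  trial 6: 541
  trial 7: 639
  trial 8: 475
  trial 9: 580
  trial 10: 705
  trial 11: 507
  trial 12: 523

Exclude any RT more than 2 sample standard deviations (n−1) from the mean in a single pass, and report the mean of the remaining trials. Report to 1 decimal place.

580.7 ms

n = 12, ΣRT = 8722, M = 726.833
Σ(x−M)² = 2920063.67; s = √(2920063.67/11) = 515.228
Cutoffs: 726.833 ± 2·515.228 → [-303.6, 1757.3]
Outside: 2334 → excluded.
Retained (n=11): Σ = 6388, mean = 6388/11 = 580.727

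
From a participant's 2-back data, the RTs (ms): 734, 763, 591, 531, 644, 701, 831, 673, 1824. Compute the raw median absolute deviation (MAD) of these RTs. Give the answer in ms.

62 ms

Sorted: 531, 591, 644, 673, 701, 734, 763, 831, 1824 → median = 701
|x − 701|: 33, 62, 110, 170, 57, 0, 130, 28, 1123
Sorted deviations: 0, 28, 33, 57, 62, 110, 130, 170, 1123 → MAD = 62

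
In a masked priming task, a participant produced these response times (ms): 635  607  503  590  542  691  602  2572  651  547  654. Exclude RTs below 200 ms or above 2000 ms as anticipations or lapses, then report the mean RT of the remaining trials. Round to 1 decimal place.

Excluded: 2572
Retained (n=10): Σ = 6022
Mean = 6022/10 = 602.2000

602.2 ms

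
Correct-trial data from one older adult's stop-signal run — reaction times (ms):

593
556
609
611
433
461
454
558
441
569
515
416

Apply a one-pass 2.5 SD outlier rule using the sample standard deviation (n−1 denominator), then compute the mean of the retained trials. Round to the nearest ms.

n = 12, ΣRT = 6216, M = 518.000
Σ(x−M)² = 59112.00; s = √(59112.00/11) = 73.306
Cutoffs: 518.000 ± 2.5·73.306 → [334.7, 701.3]
No RTs fall outside the cutoffs; all 12 retained. Mean = 6216/12 = 518.000

518 ms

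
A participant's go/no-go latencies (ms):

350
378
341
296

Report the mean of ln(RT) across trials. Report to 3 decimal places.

ln(RT): 5.8579, 5.9349, 5.8319, 5.6904
Σ ln(RT) = 23.3151
Mean = 23.3151/4 = 5.82877

5.829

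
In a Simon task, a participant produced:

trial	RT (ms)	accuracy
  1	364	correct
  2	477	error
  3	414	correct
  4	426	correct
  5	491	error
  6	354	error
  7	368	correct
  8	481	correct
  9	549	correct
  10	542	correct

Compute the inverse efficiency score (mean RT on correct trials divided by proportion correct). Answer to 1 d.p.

Correct trials (n=7): 364, 414, 426, 368, 481, 549, 542
Mean correct RT = 3144/7 = 449.1429 ms
Proportion correct = 7/10
IES = 449.1429 / (7/10) = 641.633 ms

641.6 ms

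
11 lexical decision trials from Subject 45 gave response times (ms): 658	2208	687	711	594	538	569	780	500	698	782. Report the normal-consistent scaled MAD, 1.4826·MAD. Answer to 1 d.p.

137.9 ms

Sorted: 500, 538, 569, 594, 658, 687, 698, 711, 780, 782, 2208 → median = 687
|x − 687| sorted: 0, 11, 24, 29, 93, 93, 95, 118, 149, 187, 1521 → MAD = 93
Robust SD ≈ 1.4826 × 93 = 137.882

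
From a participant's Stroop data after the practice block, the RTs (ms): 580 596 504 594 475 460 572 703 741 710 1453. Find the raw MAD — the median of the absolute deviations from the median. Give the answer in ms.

109 ms

Sorted: 460, 475, 504, 572, 580, 594, 596, 703, 710, 741, 1453 → median = 594
|x − 594|: 14, 2, 90, 0, 119, 134, 22, 109, 147, 116, 859
Sorted deviations: 0, 2, 14, 22, 90, 109, 116, 119, 134, 147, 859 → MAD = 109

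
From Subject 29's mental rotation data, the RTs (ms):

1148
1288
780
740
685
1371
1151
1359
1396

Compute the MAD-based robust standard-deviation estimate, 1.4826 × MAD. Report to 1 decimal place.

Sorted: 685, 740, 780, 1148, 1151, 1288, 1359, 1371, 1396 → median = 1151
|x − 1151| sorted: 0, 3, 137, 208, 220, 245, 371, 411, 466 → MAD = 220
Robust SD ≈ 1.4826 × 220 = 326.172

326.2 ms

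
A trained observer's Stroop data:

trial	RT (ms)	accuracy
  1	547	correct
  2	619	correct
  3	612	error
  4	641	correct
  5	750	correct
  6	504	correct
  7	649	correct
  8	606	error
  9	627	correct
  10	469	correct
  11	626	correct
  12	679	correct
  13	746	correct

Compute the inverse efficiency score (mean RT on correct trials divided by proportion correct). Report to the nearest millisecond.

Correct trials (n=11): 547, 619, 641, 750, 504, 649, 627, 469, 626, 679, 746
Mean correct RT = 6857/11 = 623.3636 ms
Proportion correct = 11/13
IES = 623.3636 / (11/13) = 736.702 ms

737 ms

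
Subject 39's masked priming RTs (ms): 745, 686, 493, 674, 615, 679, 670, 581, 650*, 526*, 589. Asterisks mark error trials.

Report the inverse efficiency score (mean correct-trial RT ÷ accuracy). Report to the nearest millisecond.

Correct trials (n=9): 745, 686, 493, 674, 615, 679, 670, 581, 589
Mean correct RT = 5732/9 = 636.8889 ms
Proportion correct = 9/11
IES = 636.8889 / (9/11) = 778.420 ms

778 ms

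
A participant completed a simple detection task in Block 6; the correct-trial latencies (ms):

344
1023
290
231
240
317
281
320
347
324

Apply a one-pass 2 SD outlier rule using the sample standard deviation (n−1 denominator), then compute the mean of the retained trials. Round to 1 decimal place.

n = 10, ΣRT = 3717, M = 371.700
Σ(x−M)² = 485552.10; s = √(485552.10/9) = 232.272
Cutoffs: 371.700 ± 2·232.272 → [-92.8, 836.2]
Outside: 1023 → excluded.
Retained (n=9): Σ = 2694, mean = 2694/9 = 299.333

299.3 ms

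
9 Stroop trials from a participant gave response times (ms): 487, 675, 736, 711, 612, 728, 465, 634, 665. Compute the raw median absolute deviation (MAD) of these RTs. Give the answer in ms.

53 ms

Sorted: 465, 487, 612, 634, 665, 675, 711, 728, 736 → median = 665
|x − 665|: 178, 10, 71, 46, 53, 63, 200, 31, 0
Sorted deviations: 0, 10, 31, 46, 53, 63, 71, 178, 200 → MAD = 53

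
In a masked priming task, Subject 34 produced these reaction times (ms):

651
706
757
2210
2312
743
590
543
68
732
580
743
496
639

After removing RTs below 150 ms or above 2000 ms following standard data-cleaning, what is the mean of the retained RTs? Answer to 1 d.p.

652.7 ms

Excluded: 68, 2210, 2312
Retained (n=11): Σ = 7180
Mean = 7180/11 = 652.7273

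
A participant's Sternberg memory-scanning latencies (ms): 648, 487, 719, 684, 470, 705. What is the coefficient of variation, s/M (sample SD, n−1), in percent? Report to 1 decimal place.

18.0%

n = 6, Σ = 3713, M = 618.8333
Σ(x−M)² = 62086.833; s = √(62086.833/5) = 111.4332
CV = 111.4332 / 618.8333 = 0.18007 = 18.007%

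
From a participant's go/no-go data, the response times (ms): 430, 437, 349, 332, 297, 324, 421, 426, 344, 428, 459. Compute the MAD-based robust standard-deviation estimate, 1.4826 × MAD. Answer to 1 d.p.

56.3 ms

Sorted: 297, 324, 332, 344, 349, 421, 426, 428, 430, 437, 459 → median = 421
|x − 421| sorted: 0, 5, 7, 9, 16, 38, 72, 77, 89, 97, 124 → MAD = 38
Robust SD ≈ 1.4826 × 38 = 56.339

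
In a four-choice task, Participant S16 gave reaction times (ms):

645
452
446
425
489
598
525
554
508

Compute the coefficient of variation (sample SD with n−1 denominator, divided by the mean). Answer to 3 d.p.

0.142

n = 9, Σ = 4642, M = 515.7778
Σ(x−M)² = 42959.556; s = √(42959.556/8) = 73.2799
CV = 73.2799 / 515.7778 = 0.14208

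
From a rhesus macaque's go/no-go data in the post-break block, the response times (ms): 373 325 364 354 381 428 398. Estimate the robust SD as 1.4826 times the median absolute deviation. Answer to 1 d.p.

Sorted: 325, 354, 364, 373, 381, 398, 428 → median = 373
|x − 373| sorted: 0, 8, 9, 19, 25, 48, 55 → MAD = 19
Robust SD ≈ 1.4826 × 19 = 28.169

28.2 ms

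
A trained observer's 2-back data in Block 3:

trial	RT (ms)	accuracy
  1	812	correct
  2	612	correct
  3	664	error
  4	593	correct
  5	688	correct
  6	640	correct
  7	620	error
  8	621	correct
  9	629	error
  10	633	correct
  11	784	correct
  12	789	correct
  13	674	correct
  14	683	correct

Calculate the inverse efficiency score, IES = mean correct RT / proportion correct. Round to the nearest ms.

871 ms

Correct trials (n=11): 812, 612, 593, 688, 640, 621, 633, 784, 789, 674, 683
Mean correct RT = 7529/11 = 684.4545 ms
Proportion correct = 11/14
IES = 684.4545 / (11/14) = 871.124 ms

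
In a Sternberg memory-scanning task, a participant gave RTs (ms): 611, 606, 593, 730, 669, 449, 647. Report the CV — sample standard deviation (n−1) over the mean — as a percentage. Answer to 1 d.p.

n = 7, Σ = 4305, M = 615.0000
Σ(x−M)² = 45302.000; s = √(45302.000/6) = 86.8927
CV = 86.8927 / 615.0000 = 0.14129 = 14.129%

14.1%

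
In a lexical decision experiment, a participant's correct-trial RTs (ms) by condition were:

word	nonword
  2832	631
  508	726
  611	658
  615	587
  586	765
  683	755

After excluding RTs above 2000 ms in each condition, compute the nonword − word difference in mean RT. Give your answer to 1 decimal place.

word: exclude 2832
M(word) = 3003/5 = 600.600
M(nonword) = 4122/6 = 687.000
Difference = 687.000 − 600.600 = 86.400 ms

86.4 ms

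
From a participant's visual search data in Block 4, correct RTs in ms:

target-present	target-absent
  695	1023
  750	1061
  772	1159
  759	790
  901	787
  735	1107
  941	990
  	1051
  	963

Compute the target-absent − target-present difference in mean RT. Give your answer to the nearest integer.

M(target-present) = 5553/7 = 793.286
M(target-absent) = 8931/9 = 992.333
Difference = 992.333 − 793.286 = 199.048 ms

199 ms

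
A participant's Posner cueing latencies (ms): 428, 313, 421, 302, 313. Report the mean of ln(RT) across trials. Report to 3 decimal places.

ln(RT): 6.0591, 5.7462, 6.0426, 5.7104, 5.7462
Σ ln(RT) = 29.3046
Mean = 29.3046/5 = 5.86092

5.861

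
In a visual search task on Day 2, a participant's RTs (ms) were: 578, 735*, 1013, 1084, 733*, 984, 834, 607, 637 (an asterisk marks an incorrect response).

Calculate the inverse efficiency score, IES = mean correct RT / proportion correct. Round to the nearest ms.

1054 ms

Correct trials (n=7): 578, 1013, 1084, 984, 834, 607, 637
Mean correct RT = 5737/7 = 819.5714 ms
Proportion correct = 7/9
IES = 819.5714 / (7/9) = 1053.735 ms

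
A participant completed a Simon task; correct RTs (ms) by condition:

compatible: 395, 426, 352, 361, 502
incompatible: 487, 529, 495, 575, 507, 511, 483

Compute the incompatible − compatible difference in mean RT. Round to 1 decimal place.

M(compatible) = 2036/5 = 407.200
M(incompatible) = 3587/7 = 512.429
Difference = 512.429 − 407.200 = 105.229 ms

105.2 ms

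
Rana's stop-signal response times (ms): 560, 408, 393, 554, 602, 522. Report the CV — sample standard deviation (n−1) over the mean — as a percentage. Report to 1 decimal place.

n = 6, Σ = 3039, M = 506.5000
Σ(x−M)² = 37063.500; s = √(37063.500/5) = 86.0970
CV = 86.0970 / 506.5000 = 0.16998 = 16.998%

17.0%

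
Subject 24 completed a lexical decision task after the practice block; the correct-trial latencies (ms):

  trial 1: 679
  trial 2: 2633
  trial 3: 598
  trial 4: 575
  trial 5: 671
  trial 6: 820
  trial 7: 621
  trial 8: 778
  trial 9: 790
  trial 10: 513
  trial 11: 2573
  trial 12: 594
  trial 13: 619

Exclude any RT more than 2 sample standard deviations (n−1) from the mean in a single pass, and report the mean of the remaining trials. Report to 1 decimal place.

n = 13, ΣRT = 12464, M = 958.769
Σ(x−M)² = 6489020.31; s = √(6489020.31/12) = 735.358
Cutoffs: 958.769 ± 2·735.358 → [-511.9, 2429.5]
Outside: 2573, 2633 → excluded.
Retained (n=11): Σ = 7258, mean = 7258/11 = 659.818

659.8 ms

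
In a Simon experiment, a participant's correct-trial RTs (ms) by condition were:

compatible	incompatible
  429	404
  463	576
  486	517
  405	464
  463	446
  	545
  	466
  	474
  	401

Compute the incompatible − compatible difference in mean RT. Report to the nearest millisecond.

28 ms

M(compatible) = 2246/5 = 449.200
M(incompatible) = 4293/9 = 477.000
Difference = 477.000 − 449.200 = 27.800 ms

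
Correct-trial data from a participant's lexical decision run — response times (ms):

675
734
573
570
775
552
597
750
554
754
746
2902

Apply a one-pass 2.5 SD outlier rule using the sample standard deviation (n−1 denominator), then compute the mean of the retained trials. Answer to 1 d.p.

n = 12, ΣRT = 10182, M = 848.500
Σ(x−M)² = 4685973.00; s = √(4685973.00/11) = 652.685
Cutoffs: 848.500 ± 2.5·652.685 → [-783.2, 2480.2]
Outside: 2902 → excluded.
Retained (n=11): Σ = 7280, mean = 7280/11 = 661.818

661.8 ms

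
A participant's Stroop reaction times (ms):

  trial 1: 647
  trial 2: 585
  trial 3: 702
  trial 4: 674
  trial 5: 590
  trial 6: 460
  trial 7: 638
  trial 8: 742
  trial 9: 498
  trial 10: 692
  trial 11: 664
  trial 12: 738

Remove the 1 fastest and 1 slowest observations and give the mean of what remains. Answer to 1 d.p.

Sorted: 460, 498, 585, 590, 638, 647, 664, 674, 692, 702, 738, 742
Drop lowest 1 (460) and highest 1 (742)
Remaining (n=10): Σ = 6428, mean = 6428/10 = 642.800

642.8 ms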